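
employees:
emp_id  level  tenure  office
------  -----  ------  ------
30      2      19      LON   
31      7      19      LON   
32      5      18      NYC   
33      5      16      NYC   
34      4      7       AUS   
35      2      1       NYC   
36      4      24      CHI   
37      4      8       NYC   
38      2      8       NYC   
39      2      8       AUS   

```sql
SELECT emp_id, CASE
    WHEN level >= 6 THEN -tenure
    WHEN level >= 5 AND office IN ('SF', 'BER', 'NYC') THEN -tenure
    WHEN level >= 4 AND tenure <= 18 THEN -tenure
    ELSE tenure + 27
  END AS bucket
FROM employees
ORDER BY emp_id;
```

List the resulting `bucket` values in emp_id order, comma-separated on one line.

46, -19, -18, -16, -7, 28, 51, -8, 35, 35

emp_id=30: ELSE → 46
emp_id=31: level >= 6 → -19
emp_id=32: level >= 5 AND office IN ('SF', 'BER', 'NYC') → -18
emp_id=33: level >= 5 AND office IN ('SF', 'BER', 'NYC') → -16
emp_id=34: level >= 4 AND tenure <= 18 → -7
emp_id=35: ELSE → 28
emp_id=36: ELSE → 51
emp_id=37: level >= 4 AND tenure <= 18 → -8
emp_id=38: ELSE → 35
emp_id=39: ELSE → 35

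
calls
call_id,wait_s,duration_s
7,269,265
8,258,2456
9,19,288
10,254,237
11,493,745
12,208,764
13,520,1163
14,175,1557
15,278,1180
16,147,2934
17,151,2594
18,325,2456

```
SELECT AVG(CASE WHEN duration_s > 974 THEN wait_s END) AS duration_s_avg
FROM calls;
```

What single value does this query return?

call_id=7: ✗
call_id=8: ✓ → 258
call_id=9: ✗
call_id=10: ✗
call_id=11: ✗
call_id=12: ✗
call_id=13: ✓ → 520
call_id=14: ✓ → 175
call_id=15: ✓ → 278
call_id=16: ✓ → 147
call_id=17: ✓ → 151
call_id=18: ✓ → 325
duration_s_avg = (258 + 520 + 175 + 278 + 147 + 151 + 325) / 7 = 264.8571428571

264.8571428571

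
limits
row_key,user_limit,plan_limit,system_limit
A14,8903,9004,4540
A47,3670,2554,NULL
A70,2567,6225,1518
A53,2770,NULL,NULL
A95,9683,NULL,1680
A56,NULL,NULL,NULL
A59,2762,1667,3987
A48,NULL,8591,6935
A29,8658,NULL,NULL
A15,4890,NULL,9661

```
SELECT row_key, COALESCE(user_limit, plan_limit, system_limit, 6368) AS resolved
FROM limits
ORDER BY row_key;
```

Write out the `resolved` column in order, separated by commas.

row_key=A14: user_limit=8903 → 8903
row_key=A15: user_limit=4890 → 4890
row_key=A29: user_limit=8658 → 8658
row_key=A47: user_limit=3670 → 3670
row_key=A48: user_limit=NULL, plan_limit=8591 → 8591
row_key=A53: user_limit=2770 → 2770
row_key=A56: user_limit=NULL, plan_limit=NULL, system_limit=NULL, → literal 6368 → 6368
row_key=A59: user_limit=2762 → 2762
row_key=A70: user_limit=2567 → 2567
row_key=A95: user_limit=9683 → 9683

8903, 4890, 8658, 3670, 8591, 2770, 6368, 2762, 2567, 9683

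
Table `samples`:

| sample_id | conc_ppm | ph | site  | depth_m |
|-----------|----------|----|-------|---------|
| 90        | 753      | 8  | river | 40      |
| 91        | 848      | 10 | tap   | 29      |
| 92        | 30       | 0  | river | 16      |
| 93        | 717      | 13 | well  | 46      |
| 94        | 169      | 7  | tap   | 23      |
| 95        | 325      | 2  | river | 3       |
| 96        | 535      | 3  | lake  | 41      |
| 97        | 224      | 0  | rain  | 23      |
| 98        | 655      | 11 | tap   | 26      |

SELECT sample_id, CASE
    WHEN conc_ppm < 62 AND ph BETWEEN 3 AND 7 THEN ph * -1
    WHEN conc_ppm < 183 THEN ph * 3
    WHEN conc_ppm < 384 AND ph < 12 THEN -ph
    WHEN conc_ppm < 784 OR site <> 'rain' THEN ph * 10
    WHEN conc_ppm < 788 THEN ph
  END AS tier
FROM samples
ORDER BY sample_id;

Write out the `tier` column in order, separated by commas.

80, 100, 0, 130, 21, -2, 30, 0, 110

sample_id=90: conc_ppm < 784 OR site <> 'rain' → 80
sample_id=91: conc_ppm < 784 OR site <> 'rain' → 100
sample_id=92: conc_ppm < 183 → 0
sample_id=93: conc_ppm < 784 OR site <> 'rain' → 130
sample_id=94: conc_ppm < 183 → 21
sample_id=95: conc_ppm < 384 AND ph < 12 → -2
sample_id=96: conc_ppm < 784 OR site <> 'rain' → 30
sample_id=97: conc_ppm < 384 AND ph < 12 → 0
sample_id=98: conc_ppm < 784 OR site <> 'rain' → 110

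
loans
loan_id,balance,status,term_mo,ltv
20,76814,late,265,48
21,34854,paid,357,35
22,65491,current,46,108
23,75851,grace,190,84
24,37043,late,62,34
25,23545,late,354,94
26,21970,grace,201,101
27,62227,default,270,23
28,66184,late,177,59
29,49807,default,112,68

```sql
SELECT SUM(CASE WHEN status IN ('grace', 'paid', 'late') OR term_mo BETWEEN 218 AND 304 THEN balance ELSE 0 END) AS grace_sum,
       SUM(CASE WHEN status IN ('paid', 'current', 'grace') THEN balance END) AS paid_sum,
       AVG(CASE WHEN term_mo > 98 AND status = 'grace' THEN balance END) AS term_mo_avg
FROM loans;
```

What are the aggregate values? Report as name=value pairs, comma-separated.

[grace_sum: status IN ('grace', 'paid', 'late') OR term_mo BETWEEN 218 AND 304]
loan_id=20: ✓ → 76814
loan_id=21: ✓ → 34854
loan_id=22: ✗
loan_id=23: ✓ → 75851
loan_id=24: ✓ → 37043
loan_id=25: ✓ → 23545
loan_id=26: ✓ → 21970
loan_id=27: ✓ → 62227
loan_id=28: ✓ → 66184
loan_id=29: ✗
grace_sum = 76814 + 34854 + 75851 + 37043 + 23545 + 21970 + 62227 + 66184 = 398488
—
[paid_sum: status IN ('paid', 'current', 'grace')]
loan_id=20: ✗
loan_id=21: ✓ → 34854
loan_id=22: ✓ → 65491
loan_id=23: ✓ → 75851
loan_id=24: ✗
loan_id=25: ✗
loan_id=26: ✓ → 21970
loan_id=27: ✗
loan_id=28: ✗
loan_id=29: ✗
paid_sum = 34854 + 65491 + 75851 + 21970 = 198166
—
[term_mo_avg: term_mo > 98 AND status = 'grace']
loan_id=20: ✗
loan_id=21: ✗
loan_id=22: ✗
loan_id=23: ✓ → 75851
loan_id=24: ✗
loan_id=25: ✗
loan_id=26: ✓ → 21970
loan_id=27: ✗
loan_id=28: ✗
loan_id=29: ✗
term_mo_avg = (75851 + 21970) / 2 = 48910.5

grace_sum=398488, paid_sum=198166, term_mo_avg=48910.5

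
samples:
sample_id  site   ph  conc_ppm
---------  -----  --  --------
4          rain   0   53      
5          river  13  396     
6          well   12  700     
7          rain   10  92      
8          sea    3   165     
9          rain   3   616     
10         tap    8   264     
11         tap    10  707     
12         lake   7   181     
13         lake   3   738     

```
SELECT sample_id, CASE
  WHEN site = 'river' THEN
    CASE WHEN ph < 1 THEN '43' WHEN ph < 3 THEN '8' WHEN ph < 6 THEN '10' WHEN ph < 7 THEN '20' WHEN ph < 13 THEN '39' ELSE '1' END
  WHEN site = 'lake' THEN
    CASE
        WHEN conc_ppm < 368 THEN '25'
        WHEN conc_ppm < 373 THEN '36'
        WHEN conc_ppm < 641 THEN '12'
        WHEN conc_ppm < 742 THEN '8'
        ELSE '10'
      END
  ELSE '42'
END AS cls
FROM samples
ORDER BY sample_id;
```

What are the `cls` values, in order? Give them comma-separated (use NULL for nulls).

42, 1, 42, 42, 42, 42, 42, 42, 25, 8

sample_id=4: site='rain' → outer ELSE → 42
sample_id=5: site='river' → inner[ELSE] → 1
sample_id=6: site='well' → outer ELSE → 42
sample_id=7: site='rain' → outer ELSE → 42
sample_id=8: site='sea' → outer ELSE → 42
sample_id=9: site='rain' → outer ELSE → 42
sample_id=10: site='tap' → outer ELSE → 42
sample_id=11: site='tap' → outer ELSE → 42
sample_id=12: site='lake' → inner[conc_ppm < 368] → 25
sample_id=13: site='lake' → inner[conc_ppm < 742] → 8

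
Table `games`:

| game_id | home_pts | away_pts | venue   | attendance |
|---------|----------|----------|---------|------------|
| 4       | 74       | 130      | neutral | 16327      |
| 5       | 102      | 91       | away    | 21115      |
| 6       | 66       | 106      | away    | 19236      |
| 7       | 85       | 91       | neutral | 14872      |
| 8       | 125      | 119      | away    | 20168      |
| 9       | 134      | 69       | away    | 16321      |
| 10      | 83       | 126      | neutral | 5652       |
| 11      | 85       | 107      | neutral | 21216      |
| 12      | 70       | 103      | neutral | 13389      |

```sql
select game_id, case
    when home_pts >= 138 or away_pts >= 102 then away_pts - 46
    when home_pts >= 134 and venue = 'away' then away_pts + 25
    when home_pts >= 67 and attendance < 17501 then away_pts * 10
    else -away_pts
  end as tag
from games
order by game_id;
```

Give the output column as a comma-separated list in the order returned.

game_id=4: home_pts >= 138 or away_pts >= 102 → 84
game_id=5: ELSE → -91
game_id=6: home_pts >= 138 or away_pts >= 102 → 60
game_id=7: home_pts >= 67 and attendance < 17501 → 910
game_id=8: home_pts >= 138 or away_pts >= 102 → 73
game_id=9: home_pts >= 134 and venue = 'away' → 94
game_id=10: home_pts >= 138 or away_pts >= 102 → 80
game_id=11: home_pts >= 138 or away_pts >= 102 → 61
game_id=12: home_pts >= 138 or away_pts >= 102 → 57

84, -91, 60, 910, 73, 94, 80, 61, 57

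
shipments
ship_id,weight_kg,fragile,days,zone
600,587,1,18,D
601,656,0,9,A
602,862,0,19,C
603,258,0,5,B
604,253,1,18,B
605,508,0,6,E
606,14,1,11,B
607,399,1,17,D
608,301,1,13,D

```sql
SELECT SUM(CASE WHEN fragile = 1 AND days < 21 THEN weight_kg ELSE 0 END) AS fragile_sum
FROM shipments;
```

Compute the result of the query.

ship_id=600: ✓ → 587
ship_id=601: ✗
ship_id=602: ✗
ship_id=603: ✗
ship_id=604: ✓ → 253
ship_id=605: ✗
ship_id=606: ✓ → 14
ship_id=607: ✓ → 399
ship_id=608: ✓ → 301
fragile_sum = 587 + 253 + 14 + 399 + 301 = 1554

1554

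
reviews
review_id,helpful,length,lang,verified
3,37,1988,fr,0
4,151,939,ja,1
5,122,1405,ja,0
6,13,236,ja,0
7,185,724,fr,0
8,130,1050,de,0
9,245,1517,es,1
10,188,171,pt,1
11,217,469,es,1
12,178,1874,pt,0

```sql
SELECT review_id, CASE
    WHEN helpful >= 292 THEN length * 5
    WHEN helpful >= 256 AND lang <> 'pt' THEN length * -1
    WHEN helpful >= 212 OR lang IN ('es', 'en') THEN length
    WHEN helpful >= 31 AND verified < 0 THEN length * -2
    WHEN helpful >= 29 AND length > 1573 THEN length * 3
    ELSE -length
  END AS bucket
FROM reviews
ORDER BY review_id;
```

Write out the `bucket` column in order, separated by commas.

5964, -939, -1405, -236, -724, -1050, 1517, -171, 469, 5622

review_id=3: helpful >= 29 AND length > 1573 → 5964
review_id=4: ELSE → -939
review_id=5: ELSE → -1405
review_id=6: ELSE → -236
review_id=7: ELSE → -724
review_id=8: ELSE → -1050
review_id=9: helpful >= 212 OR lang IN ('es', 'en') → 1517
review_id=10: ELSE → -171
review_id=11: helpful >= 212 OR lang IN ('es', 'en') → 469
review_id=12: helpful >= 29 AND length > 1573 → 5622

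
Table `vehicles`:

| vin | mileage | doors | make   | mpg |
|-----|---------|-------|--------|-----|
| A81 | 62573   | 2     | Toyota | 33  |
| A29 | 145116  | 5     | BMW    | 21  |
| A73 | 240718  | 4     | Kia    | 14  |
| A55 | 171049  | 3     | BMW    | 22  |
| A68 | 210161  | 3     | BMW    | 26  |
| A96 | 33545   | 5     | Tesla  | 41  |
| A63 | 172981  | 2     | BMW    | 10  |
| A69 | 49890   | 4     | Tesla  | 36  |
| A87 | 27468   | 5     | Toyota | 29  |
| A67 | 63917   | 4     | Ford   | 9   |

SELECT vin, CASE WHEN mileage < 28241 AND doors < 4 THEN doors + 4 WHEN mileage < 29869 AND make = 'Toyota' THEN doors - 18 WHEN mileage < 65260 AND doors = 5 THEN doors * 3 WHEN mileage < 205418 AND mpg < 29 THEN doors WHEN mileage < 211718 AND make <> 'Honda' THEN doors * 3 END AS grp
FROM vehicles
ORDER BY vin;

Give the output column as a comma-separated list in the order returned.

5, 3, 2, 4, 9, 12, NULL, 6, -13, 15

vin=A29: mileage < 205418 AND mpg < 29 → 5
vin=A55: mileage < 205418 AND mpg < 29 → 3
vin=A63: mileage < 205418 AND mpg < 29 → 2
vin=A67: mileage < 205418 AND mpg < 29 → 4
vin=A68: mileage < 211718 AND make <> 'Honda' → 9
vin=A69: mileage < 211718 AND make <> 'Honda' → 12
vin=A73: (no match → NULL) → NULL
vin=A81: mileage < 211718 AND make <> 'Honda' → 6
vin=A87: mileage < 29869 AND make = 'Toyota' → -13
vin=A96: mileage < 65260 AND doors = 5 → 15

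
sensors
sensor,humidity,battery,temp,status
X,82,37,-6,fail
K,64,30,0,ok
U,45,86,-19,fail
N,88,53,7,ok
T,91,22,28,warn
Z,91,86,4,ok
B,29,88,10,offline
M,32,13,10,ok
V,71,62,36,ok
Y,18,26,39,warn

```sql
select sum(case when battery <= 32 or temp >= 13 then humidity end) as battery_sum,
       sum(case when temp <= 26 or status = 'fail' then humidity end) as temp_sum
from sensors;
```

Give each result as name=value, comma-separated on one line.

[battery_sum: battery <= 32 or temp >= 13]
sensor=X: ✗
sensor=K: ✓ → 64
sensor=U: ✗
sensor=N: ✗
sensor=T: ✓ → 91
sensor=Z: ✗
sensor=B: ✗
sensor=M: ✓ → 32
sensor=V: ✓ → 71
sensor=Y: ✓ → 18
battery_sum = 64 + 91 + 32 + 71 + 18 = 276
—
[temp_sum: temp <= 26 or status = 'fail']
sensor=X: ✓ → 82
sensor=K: ✓ → 64
sensor=U: ✓ → 45
sensor=N: ✓ → 88
sensor=T: ✗
sensor=Z: ✓ → 91
sensor=B: ✓ → 29
sensor=M: ✓ → 32
sensor=V: ✗
sensor=Y: ✗
temp_sum = 82 + 64 + 45 + 88 + 91 + 29 + 32 = 431

battery_sum=276, temp_sum=431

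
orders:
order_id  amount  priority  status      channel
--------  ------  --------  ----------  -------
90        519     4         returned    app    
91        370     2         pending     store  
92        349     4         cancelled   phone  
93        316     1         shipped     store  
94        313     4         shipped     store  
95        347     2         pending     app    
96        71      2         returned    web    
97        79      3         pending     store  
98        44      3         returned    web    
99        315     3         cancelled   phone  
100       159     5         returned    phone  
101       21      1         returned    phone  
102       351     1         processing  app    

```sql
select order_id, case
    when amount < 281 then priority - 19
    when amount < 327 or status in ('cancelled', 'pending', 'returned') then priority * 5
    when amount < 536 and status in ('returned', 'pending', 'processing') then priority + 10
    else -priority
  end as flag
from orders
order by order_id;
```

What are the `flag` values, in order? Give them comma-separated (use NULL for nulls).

order_id=90: amount < 327 or status in ('cancelled', 'pending', 'returned') → 20
order_id=91: amount < 327 or status in ('cancelled', 'pending', 'returned') → 10
order_id=92: amount < 327 or status in ('cancelled', 'pending', 'returned') → 20
order_id=93: amount < 327 or status in ('cancelled', 'pending', 'returned') → 5
order_id=94: amount < 327 or status in ('cancelled', 'pending', 'returned') → 20
order_id=95: amount < 327 or status in ('cancelled', 'pending', 'returned') → 10
order_id=96: amount < 281 → -17
order_id=97: amount < 281 → -16
order_id=98: amount < 281 → -16
order_id=99: amount < 327 or status in ('cancelled', 'pending', 'returned') → 15
order_id=100: amount < 281 → -14
order_id=101: amount < 281 → -18
order_id=102: amount < 536 and status in ('returned', 'pending', 'processing') → 11

20, 10, 20, 5, 20, 10, -17, -16, -16, 15, -14, -18, 11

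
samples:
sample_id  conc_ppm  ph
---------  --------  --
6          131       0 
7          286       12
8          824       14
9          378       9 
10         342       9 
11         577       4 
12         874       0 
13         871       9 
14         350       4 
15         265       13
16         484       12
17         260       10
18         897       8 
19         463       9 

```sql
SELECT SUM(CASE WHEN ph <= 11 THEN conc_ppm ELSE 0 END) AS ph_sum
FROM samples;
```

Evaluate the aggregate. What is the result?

sample_id=6: ✓ → 131
sample_id=7: ✗
sample_id=8: ✗
sample_id=9: ✓ → 378
sample_id=10: ✓ → 342
sample_id=11: ✓ → 577
sample_id=12: ✓ → 874
sample_id=13: ✓ → 871
sample_id=14: ✓ → 350
sample_id=15: ✗
sample_id=16: ✗
sample_id=17: ✓ → 260
sample_id=18: ✓ → 897
sample_id=19: ✓ → 463
ph_sum = 131 + 378 + 342 + 577 + 874 + 871 + 350 + 260 + 897 + 463 = 5143

5143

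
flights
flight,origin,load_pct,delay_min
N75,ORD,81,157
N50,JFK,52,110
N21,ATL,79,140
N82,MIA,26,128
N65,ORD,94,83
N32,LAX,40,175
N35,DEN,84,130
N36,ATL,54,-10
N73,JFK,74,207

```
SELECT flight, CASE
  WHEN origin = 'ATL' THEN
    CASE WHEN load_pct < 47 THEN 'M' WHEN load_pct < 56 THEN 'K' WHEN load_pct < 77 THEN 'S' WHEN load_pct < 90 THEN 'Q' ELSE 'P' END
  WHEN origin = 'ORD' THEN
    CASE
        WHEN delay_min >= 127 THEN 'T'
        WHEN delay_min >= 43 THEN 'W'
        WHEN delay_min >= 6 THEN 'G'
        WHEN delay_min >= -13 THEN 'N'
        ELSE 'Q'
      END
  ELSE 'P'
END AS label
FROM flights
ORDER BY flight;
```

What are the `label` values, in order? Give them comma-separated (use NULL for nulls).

Q, P, P, K, P, W, P, T, P

flight=N21: origin='ATL' → inner[load_pct < 90] → Q
flight=N32: origin='LAX' → outer ELSE → P
flight=N35: origin='DEN' → outer ELSE → P
flight=N36: origin='ATL' → inner[load_pct < 56] → K
flight=N50: origin='JFK' → outer ELSE → P
flight=N65: origin='ORD' → inner[delay_min >= 43] → W
flight=N73: origin='JFK' → outer ELSE → P
flight=N75: origin='ORD' → inner[delay_min >= 127] → T
flight=N82: origin='MIA' → outer ELSE → P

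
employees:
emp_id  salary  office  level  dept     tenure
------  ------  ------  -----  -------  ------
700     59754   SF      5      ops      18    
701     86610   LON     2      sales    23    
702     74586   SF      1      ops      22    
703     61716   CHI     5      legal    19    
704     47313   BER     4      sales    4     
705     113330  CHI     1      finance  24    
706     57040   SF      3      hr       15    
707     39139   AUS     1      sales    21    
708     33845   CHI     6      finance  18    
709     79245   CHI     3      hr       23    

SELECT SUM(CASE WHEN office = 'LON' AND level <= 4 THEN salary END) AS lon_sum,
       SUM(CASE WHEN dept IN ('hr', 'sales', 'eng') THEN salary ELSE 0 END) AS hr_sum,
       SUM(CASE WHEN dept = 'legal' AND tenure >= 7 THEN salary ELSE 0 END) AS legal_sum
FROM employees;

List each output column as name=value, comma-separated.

[lon_sum: office = 'LON' AND level <= 4]
emp_id=700: ✗
emp_id=701: ✓ → 86610
emp_id=702: ✗
emp_id=703: ✗
emp_id=704: ✗
emp_id=705: ✗
emp_id=706: ✗
emp_id=707: ✗
emp_id=708: ✗
emp_id=709: ✗
lon_sum = 86610
—
[hr_sum: dept IN ('hr', 'sales', 'eng')]
emp_id=700: ✗
emp_id=701: ✓ → 86610
emp_id=702: ✗
emp_id=703: ✗
emp_id=704: ✓ → 47313
emp_id=705: ✗
emp_id=706: ✓ → 57040
emp_id=707: ✓ → 39139
emp_id=708: ✗
emp_id=709: ✓ → 79245
hr_sum = 86610 + 47313 + 57040 + 39139 + 79245 = 309347
—
[legal_sum: dept = 'legal' AND tenure >= 7]
emp_id=700: ✗
emp_id=701: ✗
emp_id=702: ✗
emp_id=703: ✓ → 61716
emp_id=704: ✗
emp_id=705: ✗
emp_id=706: ✗
emp_id=707: ✗
emp_id=708: ✗
emp_id=709: ✗
legal_sum = 61716

lon_sum=86610, hr_sum=309347, legal_sum=61716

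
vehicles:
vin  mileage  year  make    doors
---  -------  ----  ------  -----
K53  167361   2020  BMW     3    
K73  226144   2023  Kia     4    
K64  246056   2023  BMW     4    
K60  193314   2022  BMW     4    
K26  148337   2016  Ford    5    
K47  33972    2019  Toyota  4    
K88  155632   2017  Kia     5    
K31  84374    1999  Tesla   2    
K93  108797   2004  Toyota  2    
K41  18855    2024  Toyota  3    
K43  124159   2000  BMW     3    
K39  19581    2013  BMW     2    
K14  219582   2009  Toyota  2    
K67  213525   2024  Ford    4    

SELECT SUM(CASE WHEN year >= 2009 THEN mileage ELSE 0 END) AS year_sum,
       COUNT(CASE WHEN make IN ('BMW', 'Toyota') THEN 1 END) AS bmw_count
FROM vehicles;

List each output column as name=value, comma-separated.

[year_sum: year >= 2009]
vin=K53: ✓ → 167361
vin=K73: ✓ → 226144
vin=K64: ✓ → 246056
vin=K60: ✓ → 193314
vin=K26: ✓ → 148337
vin=K47: ✓ → 33972
vin=K88: ✓ → 155632
vin=K31: ✗
vin=K93: ✗
vin=K41: ✓ → 18855
vin=K43: ✗
vin=K39: ✓ → 19581
vin=K14: ✓ → 219582
vin=K67: ✓ → 213525
year_sum = 167361 + 226144 + 246056 + 193314 + 148337 + 33972 + 155632 + 18855 + 19581 + 219582 + 213525 = 1642359
—
[bmw_count: make IN ('BMW', 'Toyota')]
vin=K53: ✓ → 1
vin=K73: ✗
vin=K64: ✓ → 1
vin=K60: ✓ → 1
vin=K26: ✗
vin=K47: ✓ → 1
vin=K88: ✗
vin=K31: ✗
vin=K93: ✓ → 1
vin=K41: ✓ → 1
vin=K43: ✓ → 1
vin=K39: ✓ → 1
vin=K14: ✓ → 1
vin=K67: ✗
bmw_count = COUNT(1, 1, 1, 1, 1, 1, 1, 1, 1) = 9

year_sum=1642359, bmw_count=9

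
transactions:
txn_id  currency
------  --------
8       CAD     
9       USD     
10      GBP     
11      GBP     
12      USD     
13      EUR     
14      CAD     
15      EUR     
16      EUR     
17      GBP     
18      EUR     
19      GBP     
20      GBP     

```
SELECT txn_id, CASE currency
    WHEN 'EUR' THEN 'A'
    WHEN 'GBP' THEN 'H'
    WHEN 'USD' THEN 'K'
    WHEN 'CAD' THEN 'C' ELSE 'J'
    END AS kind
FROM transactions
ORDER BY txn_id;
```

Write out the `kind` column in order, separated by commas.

C, K, H, H, K, A, C, A, A, H, A, H, H

txn_id=8: currency='CAD' → C
txn_id=9: currency='USD' → K
txn_id=10: currency='GBP' → H
txn_id=11: currency='GBP' → H
txn_id=12: currency='USD' → K
txn_id=13: currency='EUR' → A
txn_id=14: currency='CAD' → C
txn_id=15: currency='EUR' → A
txn_id=16: currency='EUR' → A
txn_id=17: currency='GBP' → H
txn_id=18: currency='EUR' → A
txn_id=19: currency='GBP' → H
txn_id=20: currency='GBP' → H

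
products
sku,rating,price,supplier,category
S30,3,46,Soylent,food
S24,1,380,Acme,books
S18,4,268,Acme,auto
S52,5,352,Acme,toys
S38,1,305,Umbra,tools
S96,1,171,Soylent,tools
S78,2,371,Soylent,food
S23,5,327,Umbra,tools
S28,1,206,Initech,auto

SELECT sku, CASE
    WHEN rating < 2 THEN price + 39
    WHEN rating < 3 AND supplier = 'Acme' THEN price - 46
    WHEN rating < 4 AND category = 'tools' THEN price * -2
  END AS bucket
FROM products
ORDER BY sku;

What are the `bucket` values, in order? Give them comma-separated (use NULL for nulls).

sku=S18: (no match → NULL) → NULL
sku=S23: (no match → NULL) → NULL
sku=S24: rating < 2 → 419
sku=S28: rating < 2 → 245
sku=S30: (no match → NULL) → NULL
sku=S38: rating < 2 → 344
sku=S52: (no match → NULL) → NULL
sku=S78: (no match → NULL) → NULL
sku=S96: rating < 2 → 210

NULL, NULL, 419, 245, NULL, 344, NULL, NULL, 210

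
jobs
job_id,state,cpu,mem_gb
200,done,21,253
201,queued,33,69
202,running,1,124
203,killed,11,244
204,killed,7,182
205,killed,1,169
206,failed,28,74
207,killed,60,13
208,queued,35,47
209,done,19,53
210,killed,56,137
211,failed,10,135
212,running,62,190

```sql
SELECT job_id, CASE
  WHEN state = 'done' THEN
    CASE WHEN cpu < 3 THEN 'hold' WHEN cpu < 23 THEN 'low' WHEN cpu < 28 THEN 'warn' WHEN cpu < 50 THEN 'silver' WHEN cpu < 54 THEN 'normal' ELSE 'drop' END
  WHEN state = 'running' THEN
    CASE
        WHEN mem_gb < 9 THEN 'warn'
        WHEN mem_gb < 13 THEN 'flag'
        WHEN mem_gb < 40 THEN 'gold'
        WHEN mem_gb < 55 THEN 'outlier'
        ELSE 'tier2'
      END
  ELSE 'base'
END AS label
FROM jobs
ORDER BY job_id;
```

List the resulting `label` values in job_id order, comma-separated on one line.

job_id=200: state='done' → inner[cpu < 23] → low
job_id=201: state='queued' → outer ELSE → base
job_id=202: state='running' → inner[ELSE] → tier2
job_id=203: state='killed' → outer ELSE → base
job_id=204: state='killed' → outer ELSE → base
job_id=205: state='killed' → outer ELSE → base
job_id=206: state='failed' → outer ELSE → base
job_id=207: state='killed' → outer ELSE → base
job_id=208: state='queued' → outer ELSE → base
job_id=209: state='done' → inner[cpu < 23] → low
job_id=210: state='killed' → outer ELSE → base
job_id=211: state='failed' → outer ELSE → base
job_id=212: state='running' → inner[ELSE] → tier2

low, base, tier2, base, base, base, base, base, base, low, base, base, tier2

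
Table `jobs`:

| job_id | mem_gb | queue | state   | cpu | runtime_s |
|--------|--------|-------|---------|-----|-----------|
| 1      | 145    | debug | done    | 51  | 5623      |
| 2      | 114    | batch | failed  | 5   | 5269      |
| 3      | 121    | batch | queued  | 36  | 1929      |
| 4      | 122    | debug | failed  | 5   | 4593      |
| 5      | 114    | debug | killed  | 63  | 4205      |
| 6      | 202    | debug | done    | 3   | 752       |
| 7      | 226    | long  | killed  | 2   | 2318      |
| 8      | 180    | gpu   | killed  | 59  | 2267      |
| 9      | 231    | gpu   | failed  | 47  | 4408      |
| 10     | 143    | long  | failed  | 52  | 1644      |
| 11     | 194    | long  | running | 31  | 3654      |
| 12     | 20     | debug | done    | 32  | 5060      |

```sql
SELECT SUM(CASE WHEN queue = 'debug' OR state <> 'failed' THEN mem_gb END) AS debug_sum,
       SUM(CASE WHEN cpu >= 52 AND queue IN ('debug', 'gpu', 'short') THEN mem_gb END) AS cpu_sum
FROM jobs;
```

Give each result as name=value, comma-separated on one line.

debug_sum=1324, cpu_sum=294

[debug_sum: queue = 'debug' OR state <> 'failed']
job_id=1: ✓ → 145
job_id=2: ✗
job_id=3: ✓ → 121
job_id=4: ✓ → 122
job_id=5: ✓ → 114
job_id=6: ✓ → 202
job_id=7: ✓ → 226
job_id=8: ✓ → 180
job_id=9: ✗
job_id=10: ✗
job_id=11: ✓ → 194
job_id=12: ✓ → 20
debug_sum = 145 + 121 + 122 + 114 + 202 + 226 + 180 + 194 + 20 = 1324
—
[cpu_sum: cpu >= 52 AND queue IN ('debug', 'gpu', 'short')]
job_id=1: ✗
job_id=2: ✗
job_id=3: ✗
job_id=4: ✗
job_id=5: ✓ → 114
job_id=6: ✗
job_id=7: ✗
job_id=8: ✓ → 180
job_id=9: ✗
job_id=10: ✗
job_id=11: ✗
job_id=12: ✗
cpu_sum = 114 + 180 = 294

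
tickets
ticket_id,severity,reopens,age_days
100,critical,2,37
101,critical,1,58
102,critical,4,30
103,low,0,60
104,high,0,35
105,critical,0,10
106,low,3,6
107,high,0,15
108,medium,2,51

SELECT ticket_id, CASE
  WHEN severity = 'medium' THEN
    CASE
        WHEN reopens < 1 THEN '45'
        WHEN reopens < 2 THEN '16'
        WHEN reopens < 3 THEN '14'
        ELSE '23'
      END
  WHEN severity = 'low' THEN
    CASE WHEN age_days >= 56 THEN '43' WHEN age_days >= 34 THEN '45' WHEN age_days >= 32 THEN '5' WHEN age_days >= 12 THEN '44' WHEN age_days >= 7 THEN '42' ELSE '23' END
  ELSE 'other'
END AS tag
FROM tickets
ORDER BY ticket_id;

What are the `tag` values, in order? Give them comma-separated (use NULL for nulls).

ticket_id=100: severity='critical' → outer ELSE → other
ticket_id=101: severity='critical' → outer ELSE → other
ticket_id=102: severity='critical' → outer ELSE → other
ticket_id=103: severity='low' → inner[age_days >= 56] → 43
ticket_id=104: severity='high' → outer ELSE → other
ticket_id=105: severity='critical' → outer ELSE → other
ticket_id=106: severity='low' → inner[ELSE] → 23
ticket_id=107: severity='high' → outer ELSE → other
ticket_id=108: severity='medium' → inner[reopens < 3] → 14

other, other, other, 43, other, other, 23, other, 14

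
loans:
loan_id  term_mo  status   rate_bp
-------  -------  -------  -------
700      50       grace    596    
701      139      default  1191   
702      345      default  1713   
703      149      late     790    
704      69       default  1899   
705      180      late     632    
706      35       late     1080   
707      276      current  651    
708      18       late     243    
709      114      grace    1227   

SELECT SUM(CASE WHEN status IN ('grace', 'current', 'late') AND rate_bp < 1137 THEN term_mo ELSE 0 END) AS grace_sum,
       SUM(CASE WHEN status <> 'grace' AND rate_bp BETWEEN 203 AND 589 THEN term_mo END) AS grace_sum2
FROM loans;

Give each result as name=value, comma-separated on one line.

[grace_sum: status IN ('grace', 'current', 'late') AND rate_bp < 1137]
loan_id=700: ✓ → 50
loan_id=701: ✗
loan_id=702: ✗
loan_id=703: ✓ → 149
loan_id=704: ✗
loan_id=705: ✓ → 180
loan_id=706: ✓ → 35
loan_id=707: ✓ → 276
loan_id=708: ✓ → 18
loan_id=709: ✗
grace_sum = 50 + 149 + 180 + 35 + 276 + 18 = 708
—
[grace_sum2: status <> 'grace' AND rate_bp BETWEEN 203 AND 589]
loan_id=700: ✗
loan_id=701: ✗
loan_id=702: ✗
loan_id=703: ✗
loan_id=704: ✗
loan_id=705: ✗
loan_id=706: ✗
loan_id=707: ✗
loan_id=708: ✓ → 18
loan_id=709: ✗
grace_sum2 = 18

grace_sum=708, grace_sum2=18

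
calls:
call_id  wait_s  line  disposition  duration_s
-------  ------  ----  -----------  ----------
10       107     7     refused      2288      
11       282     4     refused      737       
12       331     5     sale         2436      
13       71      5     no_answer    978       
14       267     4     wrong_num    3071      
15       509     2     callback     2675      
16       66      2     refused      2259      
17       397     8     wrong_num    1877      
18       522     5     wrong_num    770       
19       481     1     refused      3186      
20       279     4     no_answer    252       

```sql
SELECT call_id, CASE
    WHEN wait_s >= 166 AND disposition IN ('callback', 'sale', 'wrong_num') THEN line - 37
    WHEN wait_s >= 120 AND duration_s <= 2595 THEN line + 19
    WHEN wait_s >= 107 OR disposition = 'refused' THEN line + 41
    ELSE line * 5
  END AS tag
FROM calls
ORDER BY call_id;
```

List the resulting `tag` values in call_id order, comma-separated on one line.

call_id=10: wait_s >= 107 OR disposition = 'refused' → 48
call_id=11: wait_s >= 120 AND duration_s <= 2595 → 23
call_id=12: wait_s >= 166 AND disposition IN ('callback', 'sale', 'wrong_num') → -32
call_id=13: ELSE → 25
call_id=14: wait_s >= 166 AND disposition IN ('callback', 'sale', 'wrong_num') → -33
call_id=15: wait_s >= 166 AND disposition IN ('callback', 'sale', 'wrong_num') → -35
call_id=16: wait_s >= 107 OR disposition = 'refused' → 43
call_id=17: wait_s >= 166 AND disposition IN ('callback', 'sale', 'wrong_num') → -29
call_id=18: wait_s >= 166 AND disposition IN ('callback', 'sale', 'wrong_num') → -32
call_id=19: wait_s >= 107 OR disposition = 'refused' → 42
call_id=20: wait_s >= 120 AND duration_s <= 2595 → 23

48, 23, -32, 25, -33, -35, 43, -29, -32, 42, 23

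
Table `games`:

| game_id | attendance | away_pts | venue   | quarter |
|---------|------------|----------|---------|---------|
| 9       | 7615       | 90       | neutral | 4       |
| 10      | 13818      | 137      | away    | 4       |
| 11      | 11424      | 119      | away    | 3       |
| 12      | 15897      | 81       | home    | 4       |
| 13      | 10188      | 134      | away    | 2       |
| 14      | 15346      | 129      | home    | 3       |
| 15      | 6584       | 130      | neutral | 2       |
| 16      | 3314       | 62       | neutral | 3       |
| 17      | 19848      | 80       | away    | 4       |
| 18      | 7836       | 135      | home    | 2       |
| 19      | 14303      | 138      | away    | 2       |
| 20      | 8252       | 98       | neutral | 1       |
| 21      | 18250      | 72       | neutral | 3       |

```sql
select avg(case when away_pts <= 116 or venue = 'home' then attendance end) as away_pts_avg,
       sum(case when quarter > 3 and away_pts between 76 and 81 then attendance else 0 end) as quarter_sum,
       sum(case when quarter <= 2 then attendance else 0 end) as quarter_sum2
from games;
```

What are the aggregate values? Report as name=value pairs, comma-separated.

[away_pts_avg: away_pts <= 116 or venue = 'home']
game_id=9: ✓ → 7615
game_id=10: ✗
game_id=11: ✗
game_id=12: ✓ → 15897
game_id=13: ✗
game_id=14: ✓ → 15346
game_id=15: ✗
game_id=16: ✓ → 3314
game_id=17: ✓ → 19848
game_id=18: ✓ → 7836
game_id=19: ✗
game_id=20: ✓ → 8252
game_id=21: ✓ → 18250
away_pts_avg = (7615 + 15897 + 15346 + 3314 + 19848 + 7836 + 8252 + 18250) / 8 = 12044.75
—
[quarter_sum: quarter > 3 and away_pts between 76 and 81]
game_id=9: ✗
game_id=10: ✗
game_id=11: ✗
game_id=12: ✓ → 15897
game_id=13: ✗
game_id=14: ✗
game_id=15: ✗
game_id=16: ✗
game_id=17: ✓ → 19848
game_id=18: ✗
game_id=19: ✗
game_id=20: ✗
game_id=21: ✗
quarter_sum = 15897 + 19848 = 35745
—
[quarter_sum2: quarter <= 2]
game_id=9: ✗
game_id=10: ✗
game_id=11: ✗
game_id=12: ✗
game_id=13: ✓ → 10188
game_id=14: ✗
game_id=15: ✓ → 6584
game_id=16: ✗
game_id=17: ✗
game_id=18: ✓ → 7836
game_id=19: ✓ → 14303
game_id=20: ✓ → 8252
game_id=21: ✗
quarter_sum2 = 10188 + 6584 + 7836 + 14303 + 8252 = 47163

away_pts_avg=12044.75, quarter_sum=35745, quarter_sum2=47163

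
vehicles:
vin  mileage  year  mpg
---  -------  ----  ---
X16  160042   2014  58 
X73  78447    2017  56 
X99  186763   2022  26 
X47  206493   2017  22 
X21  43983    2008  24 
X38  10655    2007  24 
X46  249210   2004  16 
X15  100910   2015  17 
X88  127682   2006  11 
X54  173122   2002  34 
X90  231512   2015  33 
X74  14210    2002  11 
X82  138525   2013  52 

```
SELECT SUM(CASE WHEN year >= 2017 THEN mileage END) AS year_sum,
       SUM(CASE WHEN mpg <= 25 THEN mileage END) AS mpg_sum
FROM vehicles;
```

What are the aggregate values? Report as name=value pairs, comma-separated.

[year_sum: year >= 2017]
vin=X16: ✗
vin=X73: ✓ → 78447
vin=X99: ✓ → 186763
vin=X47: ✓ → 206493
vin=X21: ✗
vin=X38: ✗
vin=X46: ✗
vin=X15: ✗
vin=X88: ✗
vin=X54: ✗
vin=X90: ✗
vin=X74: ✗
vin=X82: ✗
year_sum = 78447 + 186763 + 206493 = 471703
—
[mpg_sum: mpg <= 25]
vin=X16: ✗
vin=X73: ✗
vin=X99: ✗
vin=X47: ✓ → 206493
vin=X21: ✓ → 43983
vin=X38: ✓ → 10655
vin=X46: ✓ → 249210
vin=X15: ✓ → 100910
vin=X88: ✓ → 127682
vin=X54: ✗
vin=X90: ✗
vin=X74: ✓ → 14210
vin=X82: ✗
mpg_sum = 206493 + 43983 + 10655 + 249210 + 100910 + 127682 + 14210 = 753143

year_sum=471703, mpg_sum=753143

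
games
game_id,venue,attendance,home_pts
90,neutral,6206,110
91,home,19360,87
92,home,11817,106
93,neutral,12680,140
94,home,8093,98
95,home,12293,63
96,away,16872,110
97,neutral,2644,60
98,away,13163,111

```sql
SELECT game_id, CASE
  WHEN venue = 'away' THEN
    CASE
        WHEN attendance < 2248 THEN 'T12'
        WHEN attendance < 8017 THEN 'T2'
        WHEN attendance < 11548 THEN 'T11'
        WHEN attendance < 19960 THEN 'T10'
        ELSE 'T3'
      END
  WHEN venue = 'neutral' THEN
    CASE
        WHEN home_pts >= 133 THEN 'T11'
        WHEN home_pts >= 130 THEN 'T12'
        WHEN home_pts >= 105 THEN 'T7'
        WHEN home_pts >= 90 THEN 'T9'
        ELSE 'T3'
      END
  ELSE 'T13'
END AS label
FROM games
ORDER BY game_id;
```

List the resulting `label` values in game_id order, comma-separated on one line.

T7, T13, T13, T11, T13, T13, T10, T3, T10

game_id=90: venue='neutral' → inner[home_pts >= 105] → T7
game_id=91: venue='home' → outer ELSE → T13
game_id=92: venue='home' → outer ELSE → T13
game_id=93: venue='neutral' → inner[home_pts >= 133] → T11
game_id=94: venue='home' → outer ELSE → T13
game_id=95: venue='home' → outer ELSE → T13
game_id=96: venue='away' → inner[attendance < 19960] → T10
game_id=97: venue='neutral' → inner[ELSE] → T3
game_id=98: venue='away' → inner[attendance < 19960] → T10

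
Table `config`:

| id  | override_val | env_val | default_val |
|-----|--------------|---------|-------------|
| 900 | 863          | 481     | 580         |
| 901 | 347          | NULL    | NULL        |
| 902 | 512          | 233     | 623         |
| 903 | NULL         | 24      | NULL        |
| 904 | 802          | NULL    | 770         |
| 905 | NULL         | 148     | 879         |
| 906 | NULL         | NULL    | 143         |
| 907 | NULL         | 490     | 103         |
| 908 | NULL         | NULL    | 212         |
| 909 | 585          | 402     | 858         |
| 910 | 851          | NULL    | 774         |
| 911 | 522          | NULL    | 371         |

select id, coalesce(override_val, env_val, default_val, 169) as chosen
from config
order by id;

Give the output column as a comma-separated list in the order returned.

863, 347, 512, 24, 802, 148, 143, 490, 212, 585, 851, 522

id=900: override_val=863 → 863
id=901: override_val=347 → 347
id=902: override_val=512 → 512
id=903: override_val=NULL, env_val=24 → 24
id=904: override_val=802 → 802
id=905: override_val=NULL, env_val=148 → 148
id=906: override_val=NULL, env_val=NULL, default_val=143 → 143
id=907: override_val=NULL, env_val=490 → 490
id=908: override_val=NULL, env_val=NULL, default_val=212 → 212
id=909: override_val=585 → 585
id=910: override_val=851 → 851
id=911: override_val=522 → 522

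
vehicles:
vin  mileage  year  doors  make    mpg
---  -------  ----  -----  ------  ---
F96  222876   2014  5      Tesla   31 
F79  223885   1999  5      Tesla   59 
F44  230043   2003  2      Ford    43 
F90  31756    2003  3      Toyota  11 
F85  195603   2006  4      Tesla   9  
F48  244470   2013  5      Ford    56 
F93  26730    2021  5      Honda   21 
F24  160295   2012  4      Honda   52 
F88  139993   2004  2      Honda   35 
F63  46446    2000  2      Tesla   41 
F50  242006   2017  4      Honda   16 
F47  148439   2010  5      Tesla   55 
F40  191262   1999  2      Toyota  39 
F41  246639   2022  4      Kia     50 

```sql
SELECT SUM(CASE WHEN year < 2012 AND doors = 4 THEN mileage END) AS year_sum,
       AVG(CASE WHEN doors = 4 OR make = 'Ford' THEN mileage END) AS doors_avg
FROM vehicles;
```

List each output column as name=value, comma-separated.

year_sum=195603, doors_avg=219842.6666666667

[year_sum: year < 2012 AND doors = 4]
vin=F96: ✗
vin=F79: ✗
vin=F44: ✗
vin=F90: ✗
vin=F85: ✓ → 195603
vin=F48: ✗
vin=F93: ✗
vin=F24: ✗
vin=F88: ✗
vin=F63: ✗
vin=F50: ✗
vin=F47: ✗
vin=F40: ✗
vin=F41: ✗
year_sum = 195603
—
[doors_avg: doors = 4 OR make = 'Ford']
vin=F96: ✗
vin=F79: ✗
vin=F44: ✓ → 230043
vin=F90: ✗
vin=F85: ✓ → 195603
vin=F48: ✓ → 244470
vin=F93: ✗
vin=F24: ✓ → 160295
vin=F88: ✗
vin=F63: ✗
vin=F50: ✓ → 242006
vin=F47: ✗
vin=F40: ✗
vin=F41: ✓ → 246639
doors_avg = (230043 + 195603 + 244470 + 160295 + 242006 + 246639) / 6 = 219842.6666666667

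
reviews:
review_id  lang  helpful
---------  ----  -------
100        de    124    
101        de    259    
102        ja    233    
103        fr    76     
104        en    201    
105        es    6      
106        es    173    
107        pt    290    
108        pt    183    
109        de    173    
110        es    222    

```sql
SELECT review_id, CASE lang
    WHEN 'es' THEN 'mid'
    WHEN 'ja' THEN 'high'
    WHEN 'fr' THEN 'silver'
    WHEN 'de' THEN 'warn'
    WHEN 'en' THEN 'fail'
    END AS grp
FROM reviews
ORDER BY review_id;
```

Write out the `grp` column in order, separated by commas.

warn, warn, high, silver, fail, mid, mid, NULL, NULL, warn, mid

review_id=100: lang='de' → warn
review_id=101: lang='de' → warn
review_id=102: lang='ja' → high
review_id=103: lang='fr' → silver
review_id=104: lang='en' → fail
review_id=105: lang='es' → mid
review_id=106: lang='es' → mid
review_id=107: (no match → NULL) → NULL
review_id=108: (no match → NULL) → NULL
review_id=109: lang='de' → warn
review_id=110: lang='es' → mid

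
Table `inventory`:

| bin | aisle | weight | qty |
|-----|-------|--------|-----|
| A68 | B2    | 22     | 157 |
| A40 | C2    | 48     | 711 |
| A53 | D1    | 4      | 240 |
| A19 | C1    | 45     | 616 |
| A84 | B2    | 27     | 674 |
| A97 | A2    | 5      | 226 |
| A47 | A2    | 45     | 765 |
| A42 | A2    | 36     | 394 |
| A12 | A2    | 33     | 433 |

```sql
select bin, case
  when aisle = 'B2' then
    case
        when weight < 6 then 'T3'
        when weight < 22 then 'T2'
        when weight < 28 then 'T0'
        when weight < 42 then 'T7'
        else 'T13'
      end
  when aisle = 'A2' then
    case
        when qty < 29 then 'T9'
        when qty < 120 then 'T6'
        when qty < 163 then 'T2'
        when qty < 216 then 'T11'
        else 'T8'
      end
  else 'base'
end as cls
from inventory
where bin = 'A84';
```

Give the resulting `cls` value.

bin = A84: aisle=B2, weight=27, qty=674.
aisle='B2' → inner[weight < 28] → T0

T0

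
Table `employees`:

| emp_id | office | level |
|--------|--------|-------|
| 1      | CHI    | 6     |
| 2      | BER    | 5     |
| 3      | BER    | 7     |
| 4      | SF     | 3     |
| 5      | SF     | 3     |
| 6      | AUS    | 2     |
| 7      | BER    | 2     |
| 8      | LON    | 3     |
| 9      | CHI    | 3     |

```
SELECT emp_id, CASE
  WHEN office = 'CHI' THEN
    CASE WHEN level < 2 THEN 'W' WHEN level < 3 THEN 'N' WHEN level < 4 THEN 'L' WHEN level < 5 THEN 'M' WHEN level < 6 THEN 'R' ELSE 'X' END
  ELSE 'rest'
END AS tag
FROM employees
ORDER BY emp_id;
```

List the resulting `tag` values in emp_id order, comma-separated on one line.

emp_id=1: office='CHI' → inner[ELSE] → X
emp_id=2: office='BER' → outer ELSE → rest
emp_id=3: office='BER' → outer ELSE → rest
emp_id=4: office='SF' → outer ELSE → rest
emp_id=5: office='SF' → outer ELSE → rest
emp_id=6: office='AUS' → outer ELSE → rest
emp_id=7: office='BER' → outer ELSE → rest
emp_id=8: office='LON' → outer ELSE → rest
emp_id=9: office='CHI' → inner[level < 4] → L

X, rest, rest, rest, rest, rest, rest, rest, L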